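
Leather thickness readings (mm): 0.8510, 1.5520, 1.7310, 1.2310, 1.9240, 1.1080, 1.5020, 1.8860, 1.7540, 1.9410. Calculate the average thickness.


Formula: Average = sum / n
Substituting: Average = 15.4800 / 10
Result: 1.5480 mm


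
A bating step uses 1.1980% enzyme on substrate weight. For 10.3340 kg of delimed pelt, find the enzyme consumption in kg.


Formula: Enzyme = substrate * pct / 100
Substituting: Enzyme = 10.3340 * 1.1980 / 100
Result: 0.1238 kg


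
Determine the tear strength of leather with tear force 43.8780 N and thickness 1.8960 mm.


Formula: Tear strength = force / thickness
Substituting: Tear strength = 43.8780 / 1.8960
Result: 23.1424 N/mm


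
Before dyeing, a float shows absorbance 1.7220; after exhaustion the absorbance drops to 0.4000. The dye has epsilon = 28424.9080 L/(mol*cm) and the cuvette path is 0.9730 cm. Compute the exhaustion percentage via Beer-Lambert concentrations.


c_initial = A_i / (epsilon * l) = 1.7220 / (28424.9080 * 0.9730) = 6.2262e-05 mol/L
c_final = A_f / (epsilon * l) = 0.4000 / (28424.9080 * 0.9730) = 1.4463e-05 mol/L
Exhaustion = (c_initial - c_final) / c_initial * 100 = (6.2262e-05 - 1.4463e-05) / 6.2262e-05 * 100 = 76.7712 %


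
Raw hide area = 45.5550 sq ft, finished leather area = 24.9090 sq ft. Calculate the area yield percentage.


Formula: Yield = finished / raw * 100
Substituting: Yield = 24.9090 / 45.5550 * 100
Result: 54.6790 %


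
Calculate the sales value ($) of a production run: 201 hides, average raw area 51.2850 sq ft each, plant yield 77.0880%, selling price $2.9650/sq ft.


Raw_total = N * avg_area = 201 * 51.2850 = 10308.2850 sq ft
Finished = Raw_total * yield / 100 = 10308.2850 * 77.0880 / 100 = 7946.4507 sq ft
Value = Finished * price = 7946.4507 * 2.9650 = 23561.2264 $


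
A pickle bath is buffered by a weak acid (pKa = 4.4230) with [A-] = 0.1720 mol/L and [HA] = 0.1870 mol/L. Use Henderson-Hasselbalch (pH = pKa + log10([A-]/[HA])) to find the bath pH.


ratio = [A-] / [HA] = 0.1720 / 0.1870 = 0.9198
log10(ratio) = -0.0363132
pH = pKa + log10(ratio) = 4.4230 - 0.0363132 = 4.3867


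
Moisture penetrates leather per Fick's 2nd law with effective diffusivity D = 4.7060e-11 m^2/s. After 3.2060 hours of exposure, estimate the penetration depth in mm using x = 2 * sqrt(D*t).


t = 3.2060 hr * 3600 = 11541.6000 s
D * t = 4.7060e-11 * 11541.6000 = 5.4315e-07
x = 2 * sqrt(D*t) = 2 * sqrt(5.4315e-07) = 0.00147397 m = 1.4740 mm


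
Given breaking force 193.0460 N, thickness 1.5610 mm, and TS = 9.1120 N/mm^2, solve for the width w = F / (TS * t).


Formula: w = F / (TS * t)
Substituting: w = 193.0460 / (9.1120 * 1.5610)
Result: 13.5720 mm


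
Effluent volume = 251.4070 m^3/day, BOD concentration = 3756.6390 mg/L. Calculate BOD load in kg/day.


Formula: BOD_load = volume * conc / 1000
Substituting: BOD_load = 251.4070 * 3756.6390 / 1000
Result: 944.4453 kg/day


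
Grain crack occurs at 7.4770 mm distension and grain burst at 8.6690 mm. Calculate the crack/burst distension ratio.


Formula: Ratio = crack / burst
Substituting: Ratio = 7.4770 / 8.6690
Result: 0.8625


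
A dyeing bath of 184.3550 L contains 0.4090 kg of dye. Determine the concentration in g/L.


Formula: Conc = dye_mass(kg) / volume(L) * 1000
Substituting: Conc = 0.4090 / 184.3550 * 1000
Result: 2.2185 g/L


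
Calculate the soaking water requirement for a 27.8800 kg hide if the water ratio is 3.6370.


Formula: Water = hide_weight * ratio
Substituting: Water = 27.8800 * 3.6370
Result: 101.3996 kg


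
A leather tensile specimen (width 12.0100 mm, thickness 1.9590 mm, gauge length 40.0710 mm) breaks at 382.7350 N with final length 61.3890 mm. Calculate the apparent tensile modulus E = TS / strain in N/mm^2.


TS = F / (w * t) = 382.7350 / (12.0100 * 1.9590) = 16.2675 N/mm^2
strain = (Lf - L0) / L0 = (61.3890 - 40.0710) / 40.0710 = 0.5320
E = TS / strain = 16.2675 / 0.5320 = 30.5777 N/mm^2


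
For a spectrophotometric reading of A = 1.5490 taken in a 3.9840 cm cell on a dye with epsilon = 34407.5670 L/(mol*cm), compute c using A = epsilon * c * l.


Formula: c = A / (epsilon * l)
Substituting: c = 1.5490 / (34407.5670 * 3.9840)
Result: 1.1300e-05 mol/L


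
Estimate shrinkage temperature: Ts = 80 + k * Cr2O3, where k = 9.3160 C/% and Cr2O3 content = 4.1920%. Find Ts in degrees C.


Formula: Ts = 80 + k * Cr2O3
Substituting: Ts = 80 + 9.3160 * 4.1920
Result: 119.0527 C


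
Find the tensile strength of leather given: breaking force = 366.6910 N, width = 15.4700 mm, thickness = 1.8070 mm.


Formula: TS = force / (width * thickness)
Substituting: TS = 366.6910 / (15.4700 * 1.8070)
Result: 13.1175 N/mm^2


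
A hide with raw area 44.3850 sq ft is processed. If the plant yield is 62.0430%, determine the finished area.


Formula: finished = raw * yield / 100
Substituting: finished = 44.3850 * 62.0430 / 100
Result: 27.5378 sq ft


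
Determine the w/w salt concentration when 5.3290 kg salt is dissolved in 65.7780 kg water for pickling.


Formula: Conc = salt / (water + salt) * 100
Substituting: Conc = 5.3290 / (65.7780 + 5.3290) * 100
Result: 7.4943 %


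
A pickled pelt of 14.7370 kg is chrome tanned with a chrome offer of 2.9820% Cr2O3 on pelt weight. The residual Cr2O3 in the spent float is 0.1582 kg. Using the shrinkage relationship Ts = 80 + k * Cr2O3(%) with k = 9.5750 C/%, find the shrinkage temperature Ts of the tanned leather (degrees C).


Offered = pelt * offer_pct / 100 = 14.7370 * 2.9820 / 100 = 0.4395 kg
Uptake = offered - residual = 0.4395 - 0.1582 = 0.2813 kg
Cr2O3% on pelt = uptake / pelt * 100 = 0.2813 / 14.7370 * 100 = 1.9085 %
Ts = 80 + k * Cr2O3% = 80 + 9.5750 * 1.9085 = 98.2740 C


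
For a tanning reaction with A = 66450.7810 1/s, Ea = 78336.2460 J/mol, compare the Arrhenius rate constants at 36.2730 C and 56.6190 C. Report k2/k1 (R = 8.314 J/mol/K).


T1 = 36.2730 + 273.15 = 309.4230 K; T2 = 56.6190 + 273.15 = 329.7690 K
k1 = A * exp(-Ea/(R*T1)) = 66450.7810 * exp(-78336.2460/(8.314*309.4230)) = 3.9613e-09 1/s
k2 = A * exp(-Ea/(R*T2)) = 66450.7810 * exp(-78336.2460/(8.314*329.7690)) = 2.5928e-08 1/s
k2/k1 = 2.5928e-08 / 3.9613e-09 = 6.5453


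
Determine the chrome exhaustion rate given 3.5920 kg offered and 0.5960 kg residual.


Formula: Uptake = (offered - residual) / offered * 100
Substituting: Uptake = (3.5920 - 0.5960) / 3.5920 * 100
Result: 83.4076 %


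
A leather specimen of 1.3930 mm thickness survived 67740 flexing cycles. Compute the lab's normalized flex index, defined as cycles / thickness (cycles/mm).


Formula: Index = cycles / thickness
Substituting: Index = 67740 / 1.3930
Result: 48628.8586 cycles/mm


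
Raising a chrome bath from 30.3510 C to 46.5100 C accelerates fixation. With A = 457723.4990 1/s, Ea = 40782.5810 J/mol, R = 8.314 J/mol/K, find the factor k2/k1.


T1 = 30.3510 + 273.15 = 303.5010 K; T2 = 46.5100 + 273.15 = 319.6600 K
k1 = A * exp(-Ea/(R*T1)) = 457723.4990 * exp(-40782.5810/(8.314*303.5010)) = 0.0437908 1/s
k2 = A * exp(-Ea/(R*T2)) = 457723.4990 * exp(-40782.5810/(8.314*319.6600)) = 0.0991308 1/s
k2/k1 = 0.0991308 / 0.0437908 = 2.2637


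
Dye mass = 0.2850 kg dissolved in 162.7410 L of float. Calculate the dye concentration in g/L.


Formula: Conc = dye_mass(kg) / volume(L) * 1000
Substituting: Conc = 0.2850 / 162.7410 * 1000
Result: 1.7512 g/L


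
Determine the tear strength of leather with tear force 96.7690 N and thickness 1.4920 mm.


Formula: Tear strength = force / thickness
Substituting: Tear strength = 96.7690 / 1.4920
Result: 64.8586 N/mm


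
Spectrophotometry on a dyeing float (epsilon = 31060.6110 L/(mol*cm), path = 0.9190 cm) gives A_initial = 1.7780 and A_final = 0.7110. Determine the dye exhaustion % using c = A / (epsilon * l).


c_initial = A_i / (epsilon * l) = 1.7780 / (31060.6110 * 0.9190) = 6.2288e-05 mol/L
c_final = A_f / (epsilon * l) = 0.7110 / (31060.6110 * 0.9190) = 2.4908e-05 mol/L
Exhaustion = (c_initial - c_final) / c_initial * 100 = (6.2288e-05 - 2.4908e-05) / 6.2288e-05 * 100 = 60.0112 %


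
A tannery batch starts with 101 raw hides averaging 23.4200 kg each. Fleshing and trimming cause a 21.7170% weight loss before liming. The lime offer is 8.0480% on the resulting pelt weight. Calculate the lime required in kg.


Total_raw = N * avg_wt = 101 * 23.4200 = 2365.4200 kg
Substrate = Total_raw * (1 - loss/100) = 2365.4200 * (1 - 21.7170/100) = 1851.7217 kg
Lime = Substrate * pct / 100 = 1851.7217 * 8.0480 / 100 = 149.0266 kg


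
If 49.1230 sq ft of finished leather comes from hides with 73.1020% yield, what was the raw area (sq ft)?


Formula: raw = finished * 100 / yield
Substituting: raw = 49.1230 * 100 / 73.1020
Result: 67.1979 sq ft


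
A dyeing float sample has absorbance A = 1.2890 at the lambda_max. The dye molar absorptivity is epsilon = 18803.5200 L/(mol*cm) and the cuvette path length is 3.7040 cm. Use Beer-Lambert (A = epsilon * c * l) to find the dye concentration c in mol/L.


Formula: c = A / (epsilon * l)
Substituting: c = 1.2890 / (18803.5200 * 3.7040)
Result: 1.8507e-05 mol/L


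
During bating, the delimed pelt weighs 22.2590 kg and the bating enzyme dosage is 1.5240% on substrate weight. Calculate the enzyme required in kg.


Formula: Enzyme = substrate * pct / 100
Substituting: Enzyme = 22.2590 * 1.5240 / 100
Result: 0.3392 kg


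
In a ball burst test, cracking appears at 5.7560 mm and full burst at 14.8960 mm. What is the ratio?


Formula: Ratio = crack / burst
Substituting: Ratio = 5.7560 / 14.8960
Result: 0.3864


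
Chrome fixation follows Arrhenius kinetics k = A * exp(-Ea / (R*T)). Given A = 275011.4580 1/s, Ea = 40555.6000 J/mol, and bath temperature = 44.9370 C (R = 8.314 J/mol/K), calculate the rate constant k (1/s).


T_K = T_C + 273.15 = 44.9370 + 273.15 = 318.0870 K
exponent = -Ea / (R * T_K) = -40555.6000 / (8.314 * 318.0870) = -15.3354
k = A * exp(exponent) = 275011.4580 * exp(-15.3354) = 0.0601554 1/s


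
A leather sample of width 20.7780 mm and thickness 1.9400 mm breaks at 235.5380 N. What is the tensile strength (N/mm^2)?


Formula: TS = force / (width * thickness)
Substituting: TS = 235.5380 / (20.7780 * 1.9400)
Result: 5.8433 N/mm^2


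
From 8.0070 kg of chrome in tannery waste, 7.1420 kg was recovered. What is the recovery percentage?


Formula: Recovery = recovered / input * 100
Substituting: Recovery = 7.1420 / 8.0070 * 100
Result: 89.1970 %


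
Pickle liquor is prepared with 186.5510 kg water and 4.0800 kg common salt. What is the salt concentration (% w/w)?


Formula: Conc = salt / (water + salt) * 100
Substituting: Conc = 4.0800 / (186.5510 + 4.0800) * 100
Result: 2.1403 %


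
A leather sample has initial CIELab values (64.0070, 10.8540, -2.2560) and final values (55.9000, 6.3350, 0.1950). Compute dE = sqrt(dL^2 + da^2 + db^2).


dL = -8.1070, da = -4.5190, db = 2.4510
dE = sqrt((-8.1070)^2 + (-4.5190)^2 + 2.4510^2) = 9.5996


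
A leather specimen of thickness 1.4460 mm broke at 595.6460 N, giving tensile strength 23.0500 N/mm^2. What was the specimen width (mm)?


Formula: w = F / (TS * t)
Substituting: w = 595.6460 / (23.0500 * 1.4460)
Result: 17.8710 mm


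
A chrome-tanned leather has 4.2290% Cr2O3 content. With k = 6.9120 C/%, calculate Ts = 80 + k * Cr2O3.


Formula: Ts = 80 + k * Cr2O3
Substituting: Ts = 80 + 6.9120 * 4.2290
Result: 109.2308 C


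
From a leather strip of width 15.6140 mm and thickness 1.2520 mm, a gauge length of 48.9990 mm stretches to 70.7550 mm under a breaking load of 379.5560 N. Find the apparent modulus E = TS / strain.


TS = F / (w * t) = 379.5560 / (15.6140 * 1.2520) = 19.4159 N/mm^2
strain = (Lf - L0) / L0 = (70.7550 - 48.9990) / 48.9990 = 0.4440
E = TS / strain = 19.4159 / 0.4440 = 43.7286 N/mm^2


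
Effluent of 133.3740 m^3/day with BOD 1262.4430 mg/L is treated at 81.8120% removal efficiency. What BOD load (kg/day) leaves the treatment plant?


Load_in = volume * conc / 1000 = 133.3740 * 1262.4430 / 1000 = 168.3771 kg/day
Removed = Load_in * eff / 100 = 168.3771 * 81.8120 / 100 = 137.7527 kg/day
Load_out = Load_in - Removed = 168.3771 - 137.7527 = 30.6244 kg/day


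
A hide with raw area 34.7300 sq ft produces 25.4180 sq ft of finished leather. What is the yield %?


Formula: Yield = finished / raw * 100
Substituting: Yield = 25.4180 / 34.7300 * 100
Result: 73.1874 %


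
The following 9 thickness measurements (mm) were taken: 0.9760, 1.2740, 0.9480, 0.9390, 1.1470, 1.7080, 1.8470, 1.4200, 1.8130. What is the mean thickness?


Formula: Average = sum / n
Substituting: Average = 12.0720 / 9
Result: 1.3413 mm


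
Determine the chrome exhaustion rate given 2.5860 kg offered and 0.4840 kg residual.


Formula: Uptake = (offered - residual) / offered * 100
Substituting: Uptake = (2.5860 - 0.4840) / 2.5860 * 100
Result: 81.2838 %


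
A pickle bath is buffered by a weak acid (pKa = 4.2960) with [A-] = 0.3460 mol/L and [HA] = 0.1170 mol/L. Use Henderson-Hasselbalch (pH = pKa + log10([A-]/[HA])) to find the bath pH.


ratio = [A-] / [HA] = 0.3460 / 0.1170 = 2.9573
log10(ratio) = 0.4709
pH = pKa + log10(ratio) = 4.2960 + 0.4709 = 4.7669


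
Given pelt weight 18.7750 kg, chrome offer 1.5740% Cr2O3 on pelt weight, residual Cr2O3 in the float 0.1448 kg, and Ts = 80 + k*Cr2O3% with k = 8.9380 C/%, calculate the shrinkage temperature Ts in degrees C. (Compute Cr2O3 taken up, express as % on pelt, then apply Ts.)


Offered = pelt * offer_pct / 100 = 18.7750 * 1.5740 / 100 = 0.2955 kg
Uptake = offered - residual = 0.2955 - 0.1448 = 0.1507 kg
Cr2O3% on pelt = uptake / pelt * 100 = 0.1507 / 18.7750 * 100 = 0.8028 %
Ts = 80 + k * Cr2O3% = 80 + 8.9380 * 0.8028 = 87.1751 C


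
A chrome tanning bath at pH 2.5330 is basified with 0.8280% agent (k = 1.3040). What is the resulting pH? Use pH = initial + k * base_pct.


Formula: pH_final = pH_initial + k * base_pct
Substituting: pH_final = 2.5330 + 1.3040 * 0.8280
Result: 3.6127


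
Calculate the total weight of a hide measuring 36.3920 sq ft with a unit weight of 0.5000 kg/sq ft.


Formula: Weight = area * weight_per_sqft
Substituting: Weight = 36.3920 * 0.5000
Result: 18.1960 kg


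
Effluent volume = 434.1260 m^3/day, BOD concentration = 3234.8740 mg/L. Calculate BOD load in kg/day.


Formula: BOD_load = volume * conc / 1000
Substituting: BOD_load = 434.1260 * 3234.8740 / 1000
Result: 1404.3429 kg/day


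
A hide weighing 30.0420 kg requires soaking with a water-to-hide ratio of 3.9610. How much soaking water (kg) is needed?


Formula: Water = hide_weight * ratio
Substituting: Water = 30.0420 * 3.9610
Result: 118.9964 kg


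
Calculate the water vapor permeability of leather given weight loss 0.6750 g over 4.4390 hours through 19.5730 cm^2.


Formula: WVP = loss / (area * time)
Substituting: WVP = 0.6750 / (19.5730 * 4.4390)
Result: 0.00776893 g/(cm^2*hr)


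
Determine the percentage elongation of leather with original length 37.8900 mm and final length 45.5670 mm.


Formula: Elongation = (Lf - L0) / L0 * 100
Substituting: Elongation = (45.5670 - 37.8900) / 37.8900 * 100
Result: 20.2613 %


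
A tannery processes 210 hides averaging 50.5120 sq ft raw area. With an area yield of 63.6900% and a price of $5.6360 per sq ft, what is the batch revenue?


Raw_total = N * avg_area = 210 * 50.5120 = 10607.5200 sq ft
Finished = Raw_total * yield / 100 = 10607.5200 * 63.6900 / 100 = 6755.9295 sq ft
Value = Finished * price = 6755.9295 * 5.6360 = 38076.4186 $


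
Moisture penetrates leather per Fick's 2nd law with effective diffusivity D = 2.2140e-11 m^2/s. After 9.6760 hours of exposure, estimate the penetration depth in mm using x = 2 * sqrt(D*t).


t = 9.6760 hr * 3600 = 34833.6000 s
D * t = 2.2140e-11 * 34833.6000 = 7.7122e-07
x = 2 * sqrt(D*t) = 2 * sqrt(7.7122e-07) = 0.00175638 m = 1.7564 mm


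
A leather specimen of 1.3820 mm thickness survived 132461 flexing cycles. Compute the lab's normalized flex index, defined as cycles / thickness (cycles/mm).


Formula: Index = cycles / thickness
Substituting: Index = 132461 / 1.3820
Result: 95847.3227 cycles/mm


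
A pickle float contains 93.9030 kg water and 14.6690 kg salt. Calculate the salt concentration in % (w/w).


Formula: Conc = salt / (water + salt) * 100
Substituting: Conc = 14.6690 / (93.9030 + 14.6690) * 100
Result: 13.5108 %


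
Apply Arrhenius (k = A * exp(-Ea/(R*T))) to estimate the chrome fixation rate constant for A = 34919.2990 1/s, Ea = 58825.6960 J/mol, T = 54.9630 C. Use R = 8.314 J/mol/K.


T_K = T_C + 273.15 = 54.9630 + 273.15 = 328.1130 K
exponent = -Ea / (R * T_K) = -58825.6960 / (8.314 * 328.1130) = -21.5642
k = A * exp(exponent) = 34919.2990 * exp(-21.5642) = 1.5061e-05 1/s


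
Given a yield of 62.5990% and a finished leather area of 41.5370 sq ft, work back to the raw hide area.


Formula: raw = finished * 100 / yield
Substituting: raw = 41.5370 * 100 / 62.5990
Result: 66.3541 sq ft


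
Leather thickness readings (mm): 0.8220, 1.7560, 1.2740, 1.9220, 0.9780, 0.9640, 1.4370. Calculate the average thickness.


Formula: Average = sum / n
Substituting: Average = 9.1530 / 7
Result: 1.3076 mm


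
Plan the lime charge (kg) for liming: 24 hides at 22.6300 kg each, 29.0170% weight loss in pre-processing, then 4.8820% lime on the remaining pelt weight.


Total_raw = N * avg_wt = 24 * 22.6300 = 543.1200 kg
Substrate = Total_raw * (1 - loss/100) = 543.1200 * (1 - 29.0170/100) = 385.5229 kg
Lime = Substrate * pct / 100 = 385.5229 * 4.8820 / 100 = 18.8212 kg


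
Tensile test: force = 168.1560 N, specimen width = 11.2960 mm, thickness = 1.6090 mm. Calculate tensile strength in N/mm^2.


Formula: TS = force / (width * thickness)
Substituting: TS = 168.1560 / (11.2960 * 1.6090)
Result: 9.2519 N/mm^2


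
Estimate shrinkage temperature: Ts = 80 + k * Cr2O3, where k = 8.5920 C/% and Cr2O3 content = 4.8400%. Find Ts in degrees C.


Formula: Ts = 80 + k * Cr2O3
Substituting: Ts = 80 + 8.5920 * 4.8400
Result: 121.5853 C


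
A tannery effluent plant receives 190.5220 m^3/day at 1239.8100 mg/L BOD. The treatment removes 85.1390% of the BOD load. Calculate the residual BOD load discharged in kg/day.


Load_in = volume * conc / 1000 = 190.5220 * 1239.8100 / 1000 = 236.2111 kg/day
Removed = Load_in * eff / 100 = 236.2111 * 85.1390 / 100 = 201.1078 kg/day
Load_out = Load_in - Removed = 236.2111 - 201.1078 = 35.1033 kg/day


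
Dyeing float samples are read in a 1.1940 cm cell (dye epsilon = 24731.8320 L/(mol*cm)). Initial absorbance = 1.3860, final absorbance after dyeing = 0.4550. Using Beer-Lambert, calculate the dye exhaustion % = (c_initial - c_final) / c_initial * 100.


c_initial = A_i / (epsilon * l) = 1.3860 / (24731.8320 * 1.1940) = 4.6936e-05 mol/L
c_final = A_f / (epsilon * l) = 0.4550 / (24731.8320 * 1.1940) = 1.5408e-05 mol/L
Exhaustion = (c_initial - c_final) / c_initial * 100 = (4.6936e-05 - 1.5408e-05) / 4.6936e-05 * 100 = 67.1717 %


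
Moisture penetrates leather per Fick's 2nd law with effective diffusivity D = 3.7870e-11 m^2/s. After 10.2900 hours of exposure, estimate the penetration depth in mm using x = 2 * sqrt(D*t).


t = 10.2900 hr * 3600 = 37044.0000 s
D * t = 3.7870e-11 * 37044.0000 = 1.4029e-06
x = 2 * sqrt(D*t) = 2 * sqrt(1.4029e-06) = 0.00236884 m = 2.3688 mm


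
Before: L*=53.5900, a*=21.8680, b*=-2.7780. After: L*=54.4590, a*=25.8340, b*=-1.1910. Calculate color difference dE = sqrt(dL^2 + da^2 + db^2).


dL = 0.8690, da = 3.9660, db = 1.5870
dE = sqrt(0.8690^2 + 3.9660^2 + 1.5870^2) = 4.3592


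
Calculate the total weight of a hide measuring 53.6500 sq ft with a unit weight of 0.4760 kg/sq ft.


Formula: Weight = area * weight_per_sqft
Substituting: Weight = 53.6500 * 0.4760
Result: 25.5374 kg


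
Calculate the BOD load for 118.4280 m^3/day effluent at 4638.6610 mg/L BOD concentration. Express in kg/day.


Formula: BOD_load = volume * conc / 1000
Substituting: BOD_load = 118.4280 * 4638.6610 / 1000
Result: 549.3473 kg/day


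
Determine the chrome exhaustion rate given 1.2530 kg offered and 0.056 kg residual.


Formula: Uptake = (offered - residual) / offered * 100
Substituting: Uptake = (1.2530 - 0.056) / 1.2530 * 100
Result: 95.5307 %


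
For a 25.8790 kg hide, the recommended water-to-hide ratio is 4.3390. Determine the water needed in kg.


Formula: Water = hide_weight * ratio
Substituting: Water = 25.8790 * 4.3390
Result: 112.2890 kg


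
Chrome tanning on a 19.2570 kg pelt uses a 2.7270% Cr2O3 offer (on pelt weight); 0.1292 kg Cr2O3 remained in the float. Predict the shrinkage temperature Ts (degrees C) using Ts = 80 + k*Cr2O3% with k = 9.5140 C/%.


Offered = pelt * offer_pct / 100 = 19.2570 * 2.7270 / 100 = 0.5251 kg
Uptake = offered - residual = 0.5251 - 0.1292 = 0.3959 kg
Cr2O3% on pelt = uptake / pelt * 100 = 0.3959 / 19.2570 * 100 = 2.0561 %
Ts = 80 + k * Cr2O3% = 80 + 9.5140 * 2.0561 = 99.5615 C


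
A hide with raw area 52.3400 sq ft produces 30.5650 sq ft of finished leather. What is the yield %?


Formula: Yield = finished / raw * 100
Substituting: Yield = 30.5650 / 52.3400 * 100
Result: 58.3970 %


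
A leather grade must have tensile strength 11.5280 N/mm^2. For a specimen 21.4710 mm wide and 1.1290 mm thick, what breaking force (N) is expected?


Formula: F = TS * w * t
Substituting: F = 11.5280 * 21.4710 * 1.1290
Result: 279.4475 N


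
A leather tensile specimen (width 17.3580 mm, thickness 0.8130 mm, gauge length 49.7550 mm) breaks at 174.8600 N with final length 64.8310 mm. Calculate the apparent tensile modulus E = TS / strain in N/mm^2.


TS = F / (w * t) = 174.8600 / (17.3580 * 0.8130) = 12.3908 N/mm^2
strain = (Lf - L0) / L0 = (64.8310 - 49.7550) / 49.7550 = 0.3030
E = TS / strain = 12.3908 / 0.3030 = 40.8932 N/mm^2


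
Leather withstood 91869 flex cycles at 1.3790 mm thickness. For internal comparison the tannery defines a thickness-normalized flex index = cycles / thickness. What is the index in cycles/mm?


Formula: Index = cycles / thickness
Substituting: Index = 91869 / 1.3790
Result: 66620.0145 cycles/mm


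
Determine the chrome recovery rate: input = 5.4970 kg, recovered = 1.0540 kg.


Formula: Recovery = recovered / input * 100
Substituting: Recovery = 1.0540 / 5.4970 * 100
Result: 19.1741 %


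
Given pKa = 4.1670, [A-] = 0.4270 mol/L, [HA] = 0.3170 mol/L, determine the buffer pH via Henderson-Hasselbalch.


ratio = [A-] / [HA] = 0.4270 / 0.3170 = 1.3470
log10(ratio) = 0.1294
pH = pKa + log10(ratio) = 4.1670 + 0.1294 = 4.2964


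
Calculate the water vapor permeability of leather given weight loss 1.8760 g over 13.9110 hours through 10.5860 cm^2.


Formula: WVP = loss / (area * time)
Substituting: WVP = 1.8760 / (10.5860 * 13.9110)
Result: 0.0127392 g/(cm^2*hr)


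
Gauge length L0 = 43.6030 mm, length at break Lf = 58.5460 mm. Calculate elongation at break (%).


Formula: Elongation = (Lf - L0) / L0 * 100
Substituting: Elongation = (58.5460 - 43.6030) / 43.6030 * 100
Result: 34.2706 %


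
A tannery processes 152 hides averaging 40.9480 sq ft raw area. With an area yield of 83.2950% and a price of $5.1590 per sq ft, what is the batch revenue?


Raw_total = N * avg_area = 152 * 40.9480 = 6224.0960 sq ft
Finished = Raw_total * yield / 100 = 6224.0960 * 83.2950 / 100 = 5184.3608 sq ft
Value = Finished * price = 5184.3608 * 5.1590 = 26746.1172 $


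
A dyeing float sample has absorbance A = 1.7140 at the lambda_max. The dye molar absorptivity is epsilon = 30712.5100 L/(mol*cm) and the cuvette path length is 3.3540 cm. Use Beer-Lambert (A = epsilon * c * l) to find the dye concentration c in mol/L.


Formula: c = A / (epsilon * l)
Substituting: c = 1.7140 / (30712.5100 * 3.3540)
Result: 1.6639e-05 mol/L


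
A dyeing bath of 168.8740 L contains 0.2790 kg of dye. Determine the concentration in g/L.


Formula: Conc = dye_mass(kg) / volume(L) * 1000
Substituting: Conc = 0.2790 / 168.8740 * 1000
Result: 1.6521 g/L


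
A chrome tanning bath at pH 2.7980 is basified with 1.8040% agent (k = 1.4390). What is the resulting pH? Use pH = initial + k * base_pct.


Formula: pH_final = pH_initial + k * base_pct
Substituting: pH_final = 2.7980 + 1.4390 * 1.8040
Result: 5.3940


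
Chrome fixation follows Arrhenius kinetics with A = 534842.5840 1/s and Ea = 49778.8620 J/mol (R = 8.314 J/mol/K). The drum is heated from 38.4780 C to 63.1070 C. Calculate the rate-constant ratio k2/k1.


T1 = 38.4780 + 273.15 = 311.6280 K; T2 = 63.1070 + 273.15 = 336.2570 K
k1 = A * exp(-Ea/(R*T1)) = 534842.5840 * exp(-49778.8620/(8.314*311.6280)) = 0.00242138 1/s
k2 = A * exp(-Ea/(R*T2)) = 534842.5840 * exp(-49778.8620/(8.314*336.2570)) = 0.00989071 1/s
k2/k1 = 0.00989071 / 0.00242138 = 4.0847


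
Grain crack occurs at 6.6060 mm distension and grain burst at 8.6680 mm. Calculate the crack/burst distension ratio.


Formula: Ratio = crack / burst
Substituting: Ratio = 6.6060 / 8.6680
Result: 0.7621


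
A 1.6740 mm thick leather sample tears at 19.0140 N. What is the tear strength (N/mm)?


Formula: Tear strength = force / thickness
Substituting: Tear strength = 19.0140 / 1.6740
Result: 11.3584 N/mm


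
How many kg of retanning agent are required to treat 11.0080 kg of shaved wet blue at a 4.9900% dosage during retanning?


Formula: Retan = substrate * pct / 100
Substituting: Retan = 11.0080 * 4.9900 / 100
Result: 0.5493 kg


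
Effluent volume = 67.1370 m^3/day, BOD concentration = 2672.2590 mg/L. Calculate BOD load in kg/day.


Formula: BOD_load = volume * conc / 1000
Substituting: BOD_load = 67.1370 * 2672.2590 / 1000
Result: 179.4075 kg/day


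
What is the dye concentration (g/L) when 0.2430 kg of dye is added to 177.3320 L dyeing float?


Formula: Conc = dye_mass(kg) / volume(L) * 1000
Substituting: Conc = 0.2430 / 177.3320 * 1000
Result: 1.3703 g/L


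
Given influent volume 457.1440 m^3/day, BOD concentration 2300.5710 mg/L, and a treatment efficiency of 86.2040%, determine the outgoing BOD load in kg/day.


Load_in = volume * conc / 1000 = 457.1440 * 2300.5710 / 1000 = 1051.6922 kg/day
Removed = Load_in * eff / 100 = 1051.6922 * 86.2040 / 100 = 906.6008 kg/day
Load_out = Load_in - Removed = 1051.6922 - 906.6008 = 145.0915 kg/day


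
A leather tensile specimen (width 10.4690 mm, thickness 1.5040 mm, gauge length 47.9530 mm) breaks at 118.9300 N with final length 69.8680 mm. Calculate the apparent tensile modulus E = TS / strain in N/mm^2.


TS = F / (w * t) = 118.9300 / (10.4690 * 1.5040) = 7.5533 N/mm^2
strain = (Lf - L0) / L0 = (69.8680 - 47.9530) / 47.9530 = 0.4570
E = TS / strain = 7.5533 / 0.4570 = 16.5277 N/mm^2


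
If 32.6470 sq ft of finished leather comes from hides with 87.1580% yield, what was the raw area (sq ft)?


Formula: raw = finished * 100 / yield
Substituting: raw = 32.6470 * 100 / 87.1580
Result: 37.4573 sq ft


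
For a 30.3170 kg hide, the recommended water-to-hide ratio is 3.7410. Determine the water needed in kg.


Formula: Water = hide_weight * ratio
Substituting: Water = 30.3170 * 3.7410
Result: 113.4159 kg


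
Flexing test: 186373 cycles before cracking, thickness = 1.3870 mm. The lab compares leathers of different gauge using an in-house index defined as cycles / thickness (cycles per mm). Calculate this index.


Formula: Index = cycles / thickness
Substituting: Index = 186373 / 1.3870
Result: 134371.3050 cycles/mm


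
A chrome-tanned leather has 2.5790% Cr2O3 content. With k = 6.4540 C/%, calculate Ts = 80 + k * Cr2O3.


Formula: Ts = 80 + k * Cr2O3
Substituting: Ts = 80 + 6.4540 * 2.5790
Result: 96.6449 C


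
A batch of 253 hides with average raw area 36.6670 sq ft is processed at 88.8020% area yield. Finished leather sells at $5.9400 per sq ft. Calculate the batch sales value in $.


Raw_total = N * avg_area = 253 * 36.6670 = 9276.7510 sq ft
Finished = Raw_total * yield / 100 = 9276.7510 * 88.8020 / 100 = 8237.9404 sq ft
Value = Finished * price = 8237.9404 * 5.9400 = 48933.3661 $


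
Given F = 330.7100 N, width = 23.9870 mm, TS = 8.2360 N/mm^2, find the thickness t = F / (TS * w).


Formula: t = F / (TS * w)
Substituting: t = 330.7100 / (8.2360 * 23.9870)
Result: 1.6740 mm


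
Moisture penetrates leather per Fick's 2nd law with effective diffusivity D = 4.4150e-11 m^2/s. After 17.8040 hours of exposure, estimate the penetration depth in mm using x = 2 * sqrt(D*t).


t = 17.8040 hr * 3600 = 64094.4000 s
D * t = 4.4150e-11 * 64094.4000 = 2.8298e-06
x = 2 * sqrt(D*t) = 2 * sqrt(2.8298e-06) = 0.00336438 m = 3.3644 mm


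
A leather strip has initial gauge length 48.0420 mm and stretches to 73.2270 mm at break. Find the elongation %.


Formula: Elongation = (Lf - L0) / L0 * 100
Substituting: Elongation = (73.2270 - 48.0420) / 48.0420 * 100
Result: 52.4229 %


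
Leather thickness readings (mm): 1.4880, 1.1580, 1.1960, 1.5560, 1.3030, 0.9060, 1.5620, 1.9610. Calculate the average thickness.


Formula: Average = sum / n
Substituting: Average = 11.1300 / 8
Result: 1.3913 mm


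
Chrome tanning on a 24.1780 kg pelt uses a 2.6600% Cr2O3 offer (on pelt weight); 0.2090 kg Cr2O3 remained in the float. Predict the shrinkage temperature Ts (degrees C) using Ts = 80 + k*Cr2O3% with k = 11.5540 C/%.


Offered = pelt * offer_pct / 100 = 24.1780 * 2.6600 / 100 = 0.6431 kg
Uptake = offered - residual = 0.6431 - 0.2090 = 0.4341 kg
Cr2O3% on pelt = uptake / pelt * 100 = 0.4341 / 24.1780 * 100 = 1.7956 %
Ts = 80 + k * Cr2O3% = 80 + 11.5540 * 1.7956 = 100.7461 C


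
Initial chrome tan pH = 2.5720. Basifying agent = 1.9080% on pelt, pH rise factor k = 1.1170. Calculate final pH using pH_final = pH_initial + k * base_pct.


Formula: pH_final = pH_initial + k * base_pct
Substituting: pH_final = 2.5720 + 1.1170 * 1.9080
Result: 4.7032


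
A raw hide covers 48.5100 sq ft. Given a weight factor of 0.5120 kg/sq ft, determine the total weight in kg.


Formula: Weight = area * weight_per_sqft
Substituting: Weight = 48.5100 * 0.5120
Result: 24.8371 kg


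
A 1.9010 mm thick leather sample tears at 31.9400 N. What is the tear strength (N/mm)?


Formula: Tear strength = force / thickness
Substituting: Tear strength = 31.9400 / 1.9010
Result: 16.8017 N/mm


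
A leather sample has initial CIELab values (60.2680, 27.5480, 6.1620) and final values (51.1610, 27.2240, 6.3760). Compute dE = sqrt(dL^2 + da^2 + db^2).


dL = -9.1070, da = -0.3240, db = 0.2140
dE = sqrt((-9.1070)^2 + (-0.3240)^2 + 0.2140^2) = 9.1153


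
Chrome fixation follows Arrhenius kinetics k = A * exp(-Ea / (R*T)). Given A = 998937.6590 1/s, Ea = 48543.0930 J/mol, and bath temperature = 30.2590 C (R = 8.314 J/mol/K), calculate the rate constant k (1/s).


T_K = T_C + 273.15 = 30.2590 + 273.15 = 303.4090 K
exponent = -Ea / (R * T_K) = -48543.0930 / (8.314 * 303.4090) = -19.2437
k = A * exp(exponent) = 998937.6590 * exp(-19.2437) = 0.0043863 1/s


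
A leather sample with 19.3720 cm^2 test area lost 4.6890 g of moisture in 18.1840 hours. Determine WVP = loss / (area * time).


Formula: WVP = loss / (area * time)
Substituting: WVP = 4.6890 / (19.3720 * 18.1840)
Result: 0.0133112 g/(cm^2*hr)


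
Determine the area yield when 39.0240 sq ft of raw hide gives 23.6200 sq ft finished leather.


Formula: Yield = finished / raw * 100
Substituting: Yield = 23.6200 / 39.0240 * 100
Result: 60.5269 %


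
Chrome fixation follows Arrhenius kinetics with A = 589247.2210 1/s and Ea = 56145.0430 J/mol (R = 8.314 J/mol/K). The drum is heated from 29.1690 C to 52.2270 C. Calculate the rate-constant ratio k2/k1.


T1 = 29.1690 + 273.15 = 302.3190 K; T2 = 52.2270 + 273.15 = 325.3770 K
k1 = A * exp(-Ea/(R*T1)) = 589247.2210 * exp(-56145.0430/(8.314*302.3190)) = 1.1728e-04 1/s
k2 = A * exp(-Ea/(R*T2)) = 589247.2210 * exp(-56145.0430/(8.314*325.3770)) = 5.7107e-04 1/s
k2/k1 = 5.7107e-04 / 1.1728e-04 = 4.8694


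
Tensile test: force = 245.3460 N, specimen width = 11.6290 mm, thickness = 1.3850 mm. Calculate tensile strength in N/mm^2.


Formula: TS = force / (width * thickness)
Substituting: TS = 245.3460 / (11.6290 * 1.3850)
Result: 15.2330 N/mm^2


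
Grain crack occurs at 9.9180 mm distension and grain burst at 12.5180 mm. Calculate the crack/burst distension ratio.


Formula: Ratio = crack / burst
Substituting: Ratio = 9.9180 / 12.5180
Result: 0.7923


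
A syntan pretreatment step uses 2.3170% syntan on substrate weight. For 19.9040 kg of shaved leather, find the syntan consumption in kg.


Formula: Syntan = substrate * pct / 100
Substituting: Syntan = 19.9040 * 2.3170 / 100
Result: 0.4612 kg


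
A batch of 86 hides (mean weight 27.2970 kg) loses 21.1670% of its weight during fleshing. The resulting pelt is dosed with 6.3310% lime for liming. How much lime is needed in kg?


Total_raw = N * avg_wt = 86 * 27.2970 = 2347.5420 kg
Substrate = Total_raw * (1 - loss/100) = 2347.5420 * (1 - 21.1670/100) = 1850.6378 kg
Lime = Substrate * pct / 100 = 1850.6378 * 6.3310 / 100 = 117.1639 kg


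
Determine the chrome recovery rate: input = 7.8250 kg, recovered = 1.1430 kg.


Formula: Recovery = recovered / input * 100
Substituting: Recovery = 1.1430 / 7.8250 * 100
Result: 14.6070 %


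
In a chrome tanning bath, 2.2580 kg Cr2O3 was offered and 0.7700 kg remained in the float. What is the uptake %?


Formula: Uptake = (offered - residual) / offered * 100
Substituting: Uptake = (2.2580 - 0.7700) / 2.2580 * 100
Result: 65.8990 %


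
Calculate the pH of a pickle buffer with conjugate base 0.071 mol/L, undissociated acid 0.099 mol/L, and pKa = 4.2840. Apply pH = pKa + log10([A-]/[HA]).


ratio = [A-] / [HA] = 0.071 / 0.099 = 0.7172
log10(ratio) = -0.1444
pH = pKa + log10(ratio) = 4.2840 - 0.1444 = 4.1396


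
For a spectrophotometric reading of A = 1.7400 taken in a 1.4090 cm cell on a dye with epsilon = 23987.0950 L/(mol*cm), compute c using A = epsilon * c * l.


Formula: c = A / (epsilon * l)
Substituting: c = 1.7400 / (23987.0950 * 1.4090)
Result: 5.1483e-05 mol/L


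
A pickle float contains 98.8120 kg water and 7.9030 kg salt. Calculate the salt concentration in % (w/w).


Formula: Conc = salt / (water + salt) * 100
Substituting: Conc = 7.9030 / (98.8120 + 7.9030) * 100
Result: 7.4057 %


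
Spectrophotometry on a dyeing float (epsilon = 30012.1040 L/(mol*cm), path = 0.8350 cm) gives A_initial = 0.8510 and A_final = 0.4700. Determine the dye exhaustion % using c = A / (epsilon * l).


c_initial = A_i / (epsilon * l) = 0.8510 / (30012.1040 * 0.8350) = 3.3958e-05 mol/L
c_final = A_f / (epsilon * l) = 0.4700 / (30012.1040 * 0.8350) = 1.8755e-05 mol/L
Exhaustion = (c_initial - c_final) / c_initial * 100 = (3.3958e-05 - 1.8755e-05) / 3.3958e-05 * 100 = 44.7709 %


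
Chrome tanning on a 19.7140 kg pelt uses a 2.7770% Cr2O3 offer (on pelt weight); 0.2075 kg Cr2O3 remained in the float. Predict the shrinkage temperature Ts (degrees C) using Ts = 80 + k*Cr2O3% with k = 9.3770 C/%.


Offered = pelt * offer_pct / 100 = 19.7140 * 2.7770 / 100 = 0.5475 kg
Uptake = offered - residual = 0.5475 - 0.2075 = 0.3400 kg
Cr2O3% on pelt = uptake / pelt * 100 = 0.3400 / 19.7140 * 100 = 1.7244 %
Ts = 80 + k * Cr2O3% = 80 + 9.3770 * 1.7244 = 96.1702 C


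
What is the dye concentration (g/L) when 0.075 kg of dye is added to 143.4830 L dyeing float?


Formula: Conc = dye_mass(kg) / volume(L) * 1000
Substituting: Conc = 0.075 / 143.4830 * 1000
Result: 0.5227 g/L


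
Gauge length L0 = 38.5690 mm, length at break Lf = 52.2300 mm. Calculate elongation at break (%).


Formula: Elongation = (Lf - L0) / L0 * 100
Substituting: Elongation = (52.2300 - 38.5690) / 38.5690 * 100
Result: 35.4196 %


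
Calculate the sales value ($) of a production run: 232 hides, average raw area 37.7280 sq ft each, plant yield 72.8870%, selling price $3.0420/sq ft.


Raw_total = N * avg_area = 232 * 37.7280 = 8752.8960 sq ft
Finished = Raw_total * yield / 100 = 8752.8960 * 72.8870 / 100 = 6379.7233 sq ft
Value = Finished * price = 6379.7233 * 3.0420 = 19407.1183 $


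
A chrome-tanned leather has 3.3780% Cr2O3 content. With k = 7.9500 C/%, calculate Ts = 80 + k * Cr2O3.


Formula: Ts = 80 + k * Cr2O3
Substituting: Ts = 80 + 7.9500 * 3.3780
Result: 106.8551 C


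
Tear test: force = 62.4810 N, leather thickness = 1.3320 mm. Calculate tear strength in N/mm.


Formula: Tear strength = force / thickness
Substituting: Tear strength = 62.4810 / 1.3320
Result: 46.9077 N/mm


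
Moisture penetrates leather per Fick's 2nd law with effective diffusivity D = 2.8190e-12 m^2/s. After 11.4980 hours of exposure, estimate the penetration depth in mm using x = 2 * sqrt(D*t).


t = 11.4980 hr * 3600 = 41392.8000 s
D * t = 2.8190e-12 * 41392.8000 = 1.1669e-07
x = 2 * sqrt(D*t) = 2 * sqrt(1.1669e-07) = 6.8319e-04 m = 0.6832 mm


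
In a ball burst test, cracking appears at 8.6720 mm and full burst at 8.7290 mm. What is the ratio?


Formula: Ratio = crack / burst
Substituting: Ratio = 8.6720 / 8.7290
Result: 0.9935


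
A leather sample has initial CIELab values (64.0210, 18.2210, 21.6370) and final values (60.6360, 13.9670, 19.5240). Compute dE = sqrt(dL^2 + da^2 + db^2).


dL = -3.3850, da = -4.2540, db = -2.1130
dE = sqrt((-3.3850)^2 + (-4.2540)^2 + (-2.1130)^2) = 5.8326


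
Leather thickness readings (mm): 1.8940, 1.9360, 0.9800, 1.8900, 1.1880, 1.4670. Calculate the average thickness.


Formula: Average = sum / n
Substituting: Average = 9.3550 / 6
Result: 1.5592 mm


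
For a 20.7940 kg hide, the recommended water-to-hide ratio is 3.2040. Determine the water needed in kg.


Formula: Water = hide_weight * ratio
Substituting: Water = 20.7940 * 3.2040
Result: 66.6240 kg


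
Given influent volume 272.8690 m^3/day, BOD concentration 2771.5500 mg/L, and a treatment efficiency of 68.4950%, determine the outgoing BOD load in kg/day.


Load_in = volume * conc / 1000 = 272.8690 * 2771.5500 / 1000 = 756.2701 kg/day
Removed = Load_in * eff / 100 = 756.2701 * 68.4950 / 100 = 518.0072 kg/day
Load_out = Load_in - Removed = 756.2701 - 518.0072 = 238.2629 kg/day


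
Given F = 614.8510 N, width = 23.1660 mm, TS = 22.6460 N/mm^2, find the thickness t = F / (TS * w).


Formula: t = F / (TS * w)
Substituting: t = 614.8510 / (22.6460 * 23.1660)
Result: 1.1720 mm


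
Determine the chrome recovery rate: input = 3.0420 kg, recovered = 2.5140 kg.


Formula: Recovery = recovered / input * 100
Substituting: Recovery = 2.5140 / 3.0420 * 100
Result: 82.6430 %


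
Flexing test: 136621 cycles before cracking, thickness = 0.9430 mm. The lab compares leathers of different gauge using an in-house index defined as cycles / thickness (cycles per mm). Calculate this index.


Formula: Index = cycles / thickness
Substituting: Index = 136621 / 0.9430
Result: 144879.1092 cycles/mm


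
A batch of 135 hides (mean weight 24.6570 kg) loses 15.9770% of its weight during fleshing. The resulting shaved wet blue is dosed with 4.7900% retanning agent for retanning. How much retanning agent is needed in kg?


Total_raw = N * avg_wt = 135 * 24.6570 = 3328.6950 kg
Substrate = Total_raw * (1 - loss/100) = 3328.6950 * (1 - 15.9770/100) = 2796.8694 kg
Retan = Substrate * pct / 100 = 2796.8694 * 4.7900 / 100 = 133.9700 kg


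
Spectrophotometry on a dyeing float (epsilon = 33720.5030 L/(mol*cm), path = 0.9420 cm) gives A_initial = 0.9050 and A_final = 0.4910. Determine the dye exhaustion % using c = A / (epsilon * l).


c_initial = A_i / (epsilon * l) = 0.9050 / (33720.5030 * 0.9420) = 2.8491e-05 mol/L
c_final = A_f / (epsilon * l) = 0.4910 / (33720.5030 * 0.9420) = 1.5457e-05 mol/L
Exhaustion = (c_initial - c_final) / c_initial * 100 = (2.8491e-05 - 1.5457e-05) / 2.8491e-05 * 100 = 45.7459 %


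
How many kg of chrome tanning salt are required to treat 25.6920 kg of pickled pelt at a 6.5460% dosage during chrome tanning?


Formula: Chrome = substrate * pct / 100
Substituting: Chrome = 25.6920 * 6.5460 / 100
Result: 1.6818 kg
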